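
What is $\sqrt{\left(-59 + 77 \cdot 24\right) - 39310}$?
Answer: $3 i \sqrt{4169} \approx 193.7 i$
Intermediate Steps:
$\sqrt{\left(-59 + 77 \cdot 24\right) - 39310} = \sqrt{\left(-59 + 1848\right) - 39310} = \sqrt{1789 - 39310} = \sqrt{-37521} = 3 i \sqrt{4169}$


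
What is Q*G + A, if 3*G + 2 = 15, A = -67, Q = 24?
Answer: 37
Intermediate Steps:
G = 13/3 (G = -⅔ + (⅓)*15 = -⅔ + 5 = 13/3 ≈ 4.3333)
Q*G + A = 24*(13/3) - 67 = 104 - 67 = 37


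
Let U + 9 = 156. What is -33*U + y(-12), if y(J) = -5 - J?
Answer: -4844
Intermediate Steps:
U = 147 (U = -9 + 156 = 147)
-33*U + y(-12) = -33*147 + (-5 - 1*(-12)) = -4851 + (-5 + 12) = -4851 + 7 = -4844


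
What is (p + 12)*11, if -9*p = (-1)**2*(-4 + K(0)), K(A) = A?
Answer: 1232/9 ≈ 136.89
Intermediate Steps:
p = 4/9 (p = -(-1)**2*(-4 + 0)/9 = -(-4)/9 = -1/9*(-4) = 4/9 ≈ 0.44444)
(p + 12)*11 = (4/9 + 12)*11 = (112/9)*11 = 1232/9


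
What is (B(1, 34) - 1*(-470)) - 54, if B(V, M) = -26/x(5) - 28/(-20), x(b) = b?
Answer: 2061/5 ≈ 412.20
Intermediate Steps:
B(V, M) = -19/5 (B(V, M) = -26/5 - 28/(-20) = -26*⅕ - 28*(-1/20) = -26/5 + 7/5 = -19/5)
(B(1, 34) - 1*(-470)) - 54 = (-19/5 - 1*(-470)) - 54 = (-19/5 + 470) - 54 = 2331/5 - 54 = 2061/5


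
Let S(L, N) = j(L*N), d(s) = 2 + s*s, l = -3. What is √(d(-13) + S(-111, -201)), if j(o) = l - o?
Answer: 11*I*√183 ≈ 148.81*I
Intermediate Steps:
d(s) = 2 + s²
j(o) = -3 - o
S(L, N) = -3 - L*N
√(d(-13) + S(-111, -201)) = √((2 + (-13)²) + (-3 - 1*(-111)*(-201))) = √((2 + 169) + (-3 - 22311)) = √(171 - 22314) = √(-22143) = 11*I*√183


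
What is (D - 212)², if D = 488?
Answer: 76176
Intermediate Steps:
(D - 212)² = (488 - 212)² = 276² = 76176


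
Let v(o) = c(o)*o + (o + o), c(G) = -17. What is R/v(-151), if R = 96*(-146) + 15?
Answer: -4667/755 ≈ -6.1815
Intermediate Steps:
v(o) = -15*o (v(o) = -17*o + (o + o) = -17*o + 2*o = -15*o)
R = -14001 (R = -14016 + 15 = -14001)
R/v(-151) = -14001/((-15*(-151))) = -14001/2265 = -14001*1/2265 = -4667/755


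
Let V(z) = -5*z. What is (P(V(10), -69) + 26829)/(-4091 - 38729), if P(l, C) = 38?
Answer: -26867/42820 ≈ -0.62744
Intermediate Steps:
(P(V(10), -69) + 26829)/(-4091 - 38729) = (38 + 26829)/(-4091 - 38729) = 26867/(-42820) = 26867*(-1/42820) = -26867/42820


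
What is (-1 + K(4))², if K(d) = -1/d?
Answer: 25/16 ≈ 1.5625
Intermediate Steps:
(-1 + K(4))² = (-1 - 1/4)² = (-1 - 1*¼)² = (-1 - ¼)² = (-5/4)² = 25/16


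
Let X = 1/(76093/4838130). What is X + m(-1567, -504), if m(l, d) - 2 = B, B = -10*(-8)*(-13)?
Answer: -74146404/76093 ≈ -974.42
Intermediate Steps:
B = -1040 (B = 80*(-13) = -1040)
m(l, d) = -1038 (m(l, d) = 2 - 1040 = -1038)
X = 4838130/76093 (X = 1/(76093*(1/4838130)) = 1/(76093/4838130) = 4838130/76093 ≈ 63.582)
X + m(-1567, -504) = 4838130/76093 - 1038 = -74146404/76093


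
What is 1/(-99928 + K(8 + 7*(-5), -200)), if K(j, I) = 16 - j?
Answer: -1/99885 ≈ -1.0012e-5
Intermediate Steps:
1/(-99928 + K(8 + 7*(-5), -200)) = 1/(-99928 + (16 - (8 + 7*(-5)))) = 1/(-99928 + (16 - (8 - 35))) = 1/(-99928 + (16 - 1*(-27))) = 1/(-99928 + (16 + 27)) = 1/(-99928 + 43) = 1/(-99885) = -1/99885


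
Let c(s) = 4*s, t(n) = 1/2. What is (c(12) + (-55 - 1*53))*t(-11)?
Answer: -30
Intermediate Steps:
t(n) = 1/2
(c(12) + (-55 - 1*53))*t(-11) = (4*12 + (-55 - 1*53))*(1/2) = (48 + (-55 - 53))*(1/2) = (48 - 108)*(1/2) = -60*1/2 = -30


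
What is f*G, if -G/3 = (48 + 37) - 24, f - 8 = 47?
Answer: -10065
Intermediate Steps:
f = 55 (f = 8 + 47 = 55)
G = -183 (G = -3*((48 + 37) - 24) = -3*(85 - 24) = -3*61 = -183)
f*G = 55*(-183) = -10065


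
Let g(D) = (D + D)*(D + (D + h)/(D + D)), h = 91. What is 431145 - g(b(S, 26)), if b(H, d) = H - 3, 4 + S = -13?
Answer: 430274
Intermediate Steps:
S = -17 (S = -4 - 13 = -17)
b(H, d) = -3 + H
g(D) = 2*D*(D + (91 + D)/(2*D)) (g(D) = (D + D)*(D + (D + 91)/(D + D)) = (2*D)*(D + (91 + D)/((2*D))) = (2*D)*(D + (91 + D)*(1/(2*D))) = (2*D)*(D + (91 + D)/(2*D)) = 2*D*(D + (91 + D)/(2*D)))
431145 - g(b(S, 26)) = 431145 - (91 + (-3 - 17) + 2*(-3 - 17)²) = 431145 - (91 - 20 + 2*(-20)²) = 431145 - (91 - 20 + 2*400) = 431145 - (91 - 20 + 800) = 431145 - 1*871 = 431145 - 871 = 430274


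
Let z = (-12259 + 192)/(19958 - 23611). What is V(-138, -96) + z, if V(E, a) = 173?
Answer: 644036/3653 ≈ 176.30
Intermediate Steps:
z = 12067/3653 (z = -12067/(-3653) = -12067*(-1/3653) = 12067/3653 ≈ 3.3033)
V(-138, -96) + z = 173 + 12067/3653 = 644036/3653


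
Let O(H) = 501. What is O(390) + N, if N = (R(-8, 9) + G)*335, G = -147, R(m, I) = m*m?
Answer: -27304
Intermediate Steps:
R(m, I) = m²
N = -27805 (N = ((-8)² - 147)*335 = (64 - 147)*335 = -83*335 = -27805)
O(390) + N = 501 - 27805 = -27304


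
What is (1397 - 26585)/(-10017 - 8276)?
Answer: 25188/18293 ≈ 1.3769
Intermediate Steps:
(1397 - 26585)/(-10017 - 8276) = -25188/(-18293) = -25188*(-1/18293) = 25188/18293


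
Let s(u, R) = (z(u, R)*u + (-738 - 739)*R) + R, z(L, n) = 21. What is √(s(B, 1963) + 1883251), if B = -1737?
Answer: I*√1050614 ≈ 1025.0*I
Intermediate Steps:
s(u, R) = -1476*R + 21*u (s(u, R) = (21*u + (-738 - 739)*R) + R = (21*u - 1477*R) + R = (-1477*R + 21*u) + R = -1476*R + 21*u)
√(s(B, 1963) + 1883251) = √((-1476*1963 + 21*(-1737)) + 1883251) = √((-2897388 - 36477) + 1883251) = √(-2933865 + 1883251) = √(-1050614) = I*√1050614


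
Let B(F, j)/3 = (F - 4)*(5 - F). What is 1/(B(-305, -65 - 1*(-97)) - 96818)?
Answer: -1/384188 ≈ -2.6029e-6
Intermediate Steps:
B(F, j) = 3*(-4 + F)*(5 - F) (B(F, j) = 3*((F - 4)*(5 - F)) = 3*((-4 + F)*(5 - F)) = 3*(-4 + F)*(5 - F))
1/(B(-305, -65 - 1*(-97)) - 96818) = 1/((-60 - 3*(-305)² + 27*(-305)) - 96818) = 1/((-60 - 3*93025 - 8235) - 96818) = 1/((-60 - 279075 - 8235) - 96818) = 1/(-287370 - 96818) = 1/(-384188) = -1/384188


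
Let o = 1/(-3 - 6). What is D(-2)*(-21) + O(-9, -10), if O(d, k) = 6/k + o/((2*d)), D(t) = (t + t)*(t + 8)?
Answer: 407759/810 ≈ 503.41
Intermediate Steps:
o = -⅑ (o = 1/(-9) = -⅑ ≈ -0.11111)
D(t) = 2*t*(8 + t) (D(t) = (2*t)*(8 + t) = 2*t*(8 + t))
O(d, k) = 6/k - 1/(18*d) (O(d, k) = 6/k - 1/(2*d)/9 = 6/k - 1/(18*d))
D(-2)*(-21) + O(-9, -10) = (2*(-2)*(8 - 2))*(-21) + (6/(-10) - 1/18/(-9)) = (2*(-2)*6)*(-21) + (6*(-⅒) - 1/18*(-⅑)) = -24*(-21) + (-⅗ + 1/162) = 504 - 481/810 = 407759/810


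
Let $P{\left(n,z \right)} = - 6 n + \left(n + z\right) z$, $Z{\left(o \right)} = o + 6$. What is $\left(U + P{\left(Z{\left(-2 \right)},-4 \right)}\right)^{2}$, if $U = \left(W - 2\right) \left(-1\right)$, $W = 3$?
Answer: $625$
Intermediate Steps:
$U = -1$ ($U = \left(3 - 2\right) \left(-1\right) = 1 \left(-1\right) = -1$)
$Z{\left(o \right)} = 6 + o$
$P{\left(n,z \right)} = - 6 n + z \left(n + z\right)$
$\left(U + P{\left(Z{\left(-2 \right)},-4 \right)}\right)^{2} = \left(-1 + \left(\left(-4\right)^{2} - 6 \left(6 - 2\right) + \left(6 - 2\right) \left(-4\right)\right)\right)^{2} = \left(-1 + \left(16 - 24 + 4 \left(-4\right)\right)\right)^{2} = \left(-1 - 24\right)^{2} = \left(-25\right)^{2} = 625$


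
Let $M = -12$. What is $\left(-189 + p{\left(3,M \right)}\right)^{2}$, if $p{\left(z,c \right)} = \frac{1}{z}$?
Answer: $\frac{320356}{9} \approx 35595.0$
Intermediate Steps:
$\left(-189 + p{\left(3,M \right)}\right)^{2} = \left(-189 + \frac{1}{3}\right)^{2} = \left(- \frac{566}{3}\right)^{2} = \frac{320356}{9}$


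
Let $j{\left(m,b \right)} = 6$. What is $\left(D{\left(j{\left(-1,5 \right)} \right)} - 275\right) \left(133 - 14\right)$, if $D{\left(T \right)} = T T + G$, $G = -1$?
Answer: $-28560$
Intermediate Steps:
$D{\left(T \right)} = -1 + T^{2}$ ($D{\left(T \right)} = T T - 1 = T^{2} - 1 = -1 + T^{2}$)
$\left(D{\left(j{\left(-1,5 \right)} \right)} - 275\right) \left(133 - 14\right) = \left(\left(-1 + 6^{2}\right) - 275\right) \left(133 - 14\right) = \left(\left(-1 + 36\right) - 275\right) 119 = \left(35 - 275\right) 119 = \left(-240\right) 119 = -28560$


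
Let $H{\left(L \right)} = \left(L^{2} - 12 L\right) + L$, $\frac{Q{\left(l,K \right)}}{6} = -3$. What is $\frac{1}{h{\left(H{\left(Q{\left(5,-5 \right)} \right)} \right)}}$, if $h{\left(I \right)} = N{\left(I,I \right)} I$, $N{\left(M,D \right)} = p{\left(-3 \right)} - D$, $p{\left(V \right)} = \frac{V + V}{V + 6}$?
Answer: $- \frac{1}{273528} \approx -3.6559 \cdot 10^{-6}$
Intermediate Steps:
$Q{\left(l,K \right)} = -18$ ($Q{\left(l,K \right)} = 6 \left(-3\right) = -18$)
$p{\left(V \right)} = \frac{2 V}{6 + V}$
$H{\left(L \right)} = L^{2} - 11 L$
$N{\left(M,D \right)} = -2 - D$ ($N{\left(M,D \right)} = 2 \left(-3\right) \frac{1}{6 - 3} - D = 2 \left(-3\right) \frac{1}{3} - D = -2 - D$)
$h{\left(I \right)} = I \left(-2 - I\right)$ ($h{\left(I \right)} = \left(-2 - I\right) I = I \left(-2 - I\right)$)
$\frac{1}{h{\left(H{\left(Q{\left(5,-5 \right)} \right)} \right)}} = \frac{1}{\left(-1\right) \left(- 18 \left(-11 - 18\right)\right) \left(2 - 18 \left(-11 - 18\right)\right)} = \frac{1}{\left(-1\right) \left(\left(-18\right) \left(-29\right)\right) \left(2 - -522\right)} = \frac{1}{\left(-1\right) 522 \left(2 + 522\right)} = \frac{1}{\left(-1\right) 522 \cdot 524} = \frac{1}{-273528} = - \frac{1}{273528}$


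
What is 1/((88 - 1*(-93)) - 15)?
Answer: 1/166 ≈ 0.0060241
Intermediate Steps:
1/((88 - 1*(-93)) - 15) = 1/((88 + 93) - 15) = 1/(181 - 15) = 1/166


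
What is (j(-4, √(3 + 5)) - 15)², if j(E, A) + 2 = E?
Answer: 441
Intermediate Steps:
j(E, A) = -2 + E
(j(-4, √(3 + 5)) - 15)² = ((-2 - 4) - 15)² = (-6 - 15)² = (-21)² = 441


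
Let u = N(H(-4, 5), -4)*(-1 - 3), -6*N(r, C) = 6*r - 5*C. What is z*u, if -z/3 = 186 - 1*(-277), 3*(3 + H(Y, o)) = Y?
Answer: 5556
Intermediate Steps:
H(Y, o) = -3 + Y/3
N(r, C) = -r + 5*C/6 (N(r, C) = -(6*r - 5*C)/6 = -(-5*C + 6*r)/6 = -r + 5*C/6)
u = -4 (u = (-(-3 + (⅓)*(-4)) + (⅚)*(-4))*(-1 - 3) = (-(-3 - 4/3) - 10/3)*(-4) = (-1*(-13/3) - 10/3)*(-4) = (13/3 - 10/3)*(-4) = 1*(-4) = -4)
z = -1389 (z = -3*(186 - 1*(-277)) = -3*(186 + 277) = -3*463 = -1389)
z*u = -1389*(-4) = 5556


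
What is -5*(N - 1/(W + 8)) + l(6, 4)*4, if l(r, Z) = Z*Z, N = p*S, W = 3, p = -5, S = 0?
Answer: 709/11 ≈ 64.455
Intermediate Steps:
N = 0 (N = -5*0 = 0)
l(r, Z) = Z**2
-5*(N - 1/(W + 8)) + l(6, 4)*4 = -5*(0 - 1/(3 + 8)) + 4**2*4 = -5*(0 - 1/11) + 16*4 = -5*(0 - 1*1/11) + 64 = -5*(0 - 1/11) + 64 = -5*(-1/11) + 64 = 5/11 + 64 = 709/11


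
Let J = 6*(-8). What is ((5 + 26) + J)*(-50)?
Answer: 850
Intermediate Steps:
J = -48
((5 + 26) + J)*(-50) = ((5 + 26) - 48)*(-50) = (31 - 48)*(-50) = -17*(-50) = 850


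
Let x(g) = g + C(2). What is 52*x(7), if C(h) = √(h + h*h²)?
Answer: 364 + 52*√10 ≈ 528.44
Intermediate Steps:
C(h) = √(h + h³)
x(g) = g + √10 (x(g) = g + √(2 + 2³) = g + √(2 + 8) = g + √10)
52*x(7) = 52*(7 + √10) = 364 + 52*√10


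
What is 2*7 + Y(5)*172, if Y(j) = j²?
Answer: 4314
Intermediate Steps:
2*7 + Y(5)*172 = 2*7 + 5²*172 = 14 + 25*172 = 14 + 4300 = 4314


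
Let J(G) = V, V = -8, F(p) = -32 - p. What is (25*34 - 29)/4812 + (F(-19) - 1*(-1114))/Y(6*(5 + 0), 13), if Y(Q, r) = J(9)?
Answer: -1322861/9624 ≈ -137.45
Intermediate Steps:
J(G) = -8
Y(Q, r) = -8
(25*34 - 29)/4812 + (F(-19) - 1*(-1114))/Y(6*(5 + 0), 13) = (25*34 - 29)/4812 + ((-32 - 1*(-19)) - 1*(-1114))/(-8) = (850 - 29)*(1/4812) + ((-32 + 19) + 1114)*(-1/8) = 821*(1/4812) + (-13 + 1114)*(-1/8) = 821/4812 + 1101*(-1/8) = 821/4812 - 1101/8 = -1322861/9624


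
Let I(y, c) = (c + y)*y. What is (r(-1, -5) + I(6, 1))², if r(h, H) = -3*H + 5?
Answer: 3844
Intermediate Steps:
r(h, H) = 5 - 3*H
I(y, c) = y*(c + y)
(r(-1, -5) + I(6, 1))² = ((5 - 3*(-5)) + 6*(1 + 6))² = ((5 + 15) + 6*7)² = (20 + 42)² = 62² = 3844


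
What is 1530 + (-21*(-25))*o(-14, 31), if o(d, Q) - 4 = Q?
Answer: 19905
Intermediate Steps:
o(d, Q) = 4 + Q
1530 + (-21*(-25))*o(-14, 31) = 1530 + (-21*(-25))*(4 + 31) = 1530 + 525*35 = 1530 + 18375 = 19905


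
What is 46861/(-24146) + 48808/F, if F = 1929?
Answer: 1088123099/46577634 ≈ 23.361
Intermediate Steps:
46861/(-24146) + 48808/F = 46861/(-24146) + 48808/1929 = 46861*(-1/24146) + 48808*(1/1929) = -46861/24146 + 48808/1929 = 1088123099/46577634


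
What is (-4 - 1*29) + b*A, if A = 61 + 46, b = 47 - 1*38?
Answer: 930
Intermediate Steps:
b = 9 (b = 47 - 38 = 9)
A = 107
(-4 - 1*29) + b*A = (-4 - 1*29) + 9*107 = (-4 - 29) + 963 = -33 + 963 = 930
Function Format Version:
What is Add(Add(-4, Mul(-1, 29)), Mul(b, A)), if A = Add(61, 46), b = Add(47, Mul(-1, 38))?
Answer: 930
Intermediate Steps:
b = 9 (b = Add(47, -38) = 9)
A = 107
Add(Add(-4, Mul(-1, 29)), Mul(b, A)) = Add(Add(-4, Mul(-1, 29)), Mul(9, 107)) = Add(Add(-4, -29), 963) = Add(-33, 963) = 930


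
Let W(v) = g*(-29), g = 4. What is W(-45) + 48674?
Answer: 48558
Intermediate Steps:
W(v) = -116 (W(v) = 4*(-29) = -116)
W(-45) + 48674 = -116 + 48674 = 48558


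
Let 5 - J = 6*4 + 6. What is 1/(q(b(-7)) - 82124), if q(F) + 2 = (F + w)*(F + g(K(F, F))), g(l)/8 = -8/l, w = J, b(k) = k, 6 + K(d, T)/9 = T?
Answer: -117/9584582 ≈ -1.2207e-5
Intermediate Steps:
K(d, T) = -54 + 9*T
J = -25 (J = 5 - (6*4 + 6) = 5 - (24 + 6) = 5 - 1*30 = 5 - 30 = -25)
w = -25
g(l) = -64/l (g(l) = 8*(-8/l) = -64/l)
q(F) = -2 + (-25 + F)*(F - 64/(-54 + 9*F)) (q(F) = -2 + (F - 25)*(F - 64/(-54 + 9*F)) = -2 + (-25 + F)*(F - 64/(-54 + 9*F)))
1/(q(b(-7)) - 82124) = 1/((1708 - 279*(-7)**2 + 9*(-7)**3 + 1268*(-7))/(9*(-6 - 7)) - 82124) = 1/((1/9)*(1708 - 279*49 + 9*(-343) - 8876)/(-13) - 82124) = 1/((1/9)*(-1/13)*(1708 - 13671 - 3087 - 8876) - 82124) = 1/((1/9)*(-1/13)*(-23926) - 82124) = 1/(23926/117 - 82124) = 1/(-9584582/117) = -117/9584582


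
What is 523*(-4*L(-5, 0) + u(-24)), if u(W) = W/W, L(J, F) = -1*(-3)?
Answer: -5753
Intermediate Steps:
L(J, F) = 3
u(W) = 1
523*(-4*L(-5, 0) + u(-24)) = 523*(-4*3 + 1) = 523*(-12 + 1) = 523*(-11) = -5753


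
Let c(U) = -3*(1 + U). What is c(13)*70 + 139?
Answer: -2801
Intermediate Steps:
c(U) = -3 - 3*U
c(13)*70 + 139 = (-3 - 3*13)*70 + 139 = (-3 - 39)*70 + 139 = -42*70 + 139 = -2940 + 139 = -2801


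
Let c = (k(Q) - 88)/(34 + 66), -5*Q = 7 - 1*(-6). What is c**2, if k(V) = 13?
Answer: 9/16 ≈ 0.56250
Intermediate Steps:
Q = -13/5 (Q = -(7 - 1*(-6))/5 = -(7 + 6)/5 = -1/5*13 = -13/5 ≈ -2.6000)
c = -3/4 (c = (13 - 88)/(34 + 66) = -75/100 = -75*1/100 = -3/4 ≈ -0.75000)
c**2 = (-3/4)**2 = 9/16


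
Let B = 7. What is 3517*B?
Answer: 24619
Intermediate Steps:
3517*B = 3517*7 = 24619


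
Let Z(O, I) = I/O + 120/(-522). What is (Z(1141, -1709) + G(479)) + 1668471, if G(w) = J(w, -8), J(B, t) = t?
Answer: 165623145118/99267 ≈ 1.6685e+6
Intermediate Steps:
Z(O, I) = -20/87 + I/O (Z(O, I) = I/O + 120*(-1/522) = I/O - 20/87 = -20/87 + I/O)
G(w) = -8
(Z(1141, -1709) + G(479)) + 1668471 = ((-20/87 - 1709/1141) - 8) + 1668471 = (-171503/99267 - 8) + 1668471 = -965639/99267 + 1668471 = 165623145118/99267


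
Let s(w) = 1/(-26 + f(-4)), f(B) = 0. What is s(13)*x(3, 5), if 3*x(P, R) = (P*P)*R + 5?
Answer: -25/39 ≈ -0.64103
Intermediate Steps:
x(P, R) = 5/3 + R*P**2/3 (x(P, R) = ((P*P)*R + 5)/3 = (P**2*R + 5)/3 = (R*P**2 + 5)/3 = (5 + R*P**2)/3 = 5/3 + R*P**2/3)
s(w) = -1/26 (s(w) = 1/(-26 + 0) = 1/(-26) = -1/26)
s(13)*x(3, 5) = -(5/3 + (1/3)*5*3**2)/26 = -(5/3 + (1/3)*5*9)/26 = -(5/3 + 15)/26 = -1/26*50/3 = -25/39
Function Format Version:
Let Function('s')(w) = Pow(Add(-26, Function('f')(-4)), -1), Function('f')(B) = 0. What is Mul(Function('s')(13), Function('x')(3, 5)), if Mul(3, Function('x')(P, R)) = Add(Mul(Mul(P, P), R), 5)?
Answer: Rational(-25, 39) ≈ -0.64103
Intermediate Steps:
Function('x')(P, R) = Add(Rational(5, 3), Mul(Rational(1, 3), R, Pow(P, 2))) (Function('x')(P, R) = Mul(Rational(1, 3), Add(Mul(Mul(P, P), R), 5)) = Mul(Rational(1, 3), Add(Mul(Pow(P, 2), R), 5)) = Mul(Rational(1, 3), Add(Mul(R, Pow(P, 2)), 5)) = Mul(Rational(1, 3), Add(5, Mul(R, Pow(P, 2)))) = Add(Rational(5, 3), Mul(Rational(1, 3), R, Pow(P, 2))))
Function('s')(w) = Rational(-1, 26) (Function('s')(w) = Pow(Add(-26, 0), -1) = Pow(-26, -1) = Rational(-1, 26))
Mul(Function('s')(13), Function('x')(3, 5)) = Mul(Rational(-1, 26), Add(Rational(5, 3), Mul(Rational(1, 3), 5, Pow(3, 2)))) = Mul(Rational(-1, 26), Add(Rational(5, 3), Mul(Rational(1, 3), 5, 9))) = Mul(Rational(-1, 26), Add(Rational(5, 3), 15)) = Mul(Rational(-1, 26), Rational(50, 3)) = Rational(-25, 39)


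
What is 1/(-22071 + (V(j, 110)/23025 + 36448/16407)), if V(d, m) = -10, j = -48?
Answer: -25184745/555796570153 ≈ -4.5313e-5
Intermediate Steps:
1/(-22071 + (V(j, 110)/23025 + 36448/16407)) = 1/(-22071 + (-10/23025 + 36448/16407)) = 1/(-22071 + (-10*1/23025 + 36448*(1/16407))) = 1/(-22071 + (-2/4605 + 36448/16407)) = 1/(-22071 + 55936742/25184745) = 1/(-555796570153/25184745) = -25184745/555796570153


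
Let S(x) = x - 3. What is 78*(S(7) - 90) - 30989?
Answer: -37697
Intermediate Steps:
S(x) = -3 + x
78*(S(7) - 90) - 30989 = 78*((-3 + 7) - 90) - 30989 = 78*(4 - 90) - 30989 = 78*(-86) - 30989 = -6708 - 30989 = -37697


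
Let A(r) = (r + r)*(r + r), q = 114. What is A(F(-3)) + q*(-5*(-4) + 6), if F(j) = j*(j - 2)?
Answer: 3864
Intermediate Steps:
F(j) = j*(-2 + j)
A(r) = 4*r² (A(r) = (2*r)*(2*r) = 4*r²)
A(F(-3)) + q*(-5*(-4) + 6) = 4*(-3*(-2 - 3))² + 114*(-5*(-4) + 6) = 4*(-3*(-5))² + 114*(20 + 6) = 4*15² + 114*26 = 4*225 + 2964 = 900 + 2964 = 3864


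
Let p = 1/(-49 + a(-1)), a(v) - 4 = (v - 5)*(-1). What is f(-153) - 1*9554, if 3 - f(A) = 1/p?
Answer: -9512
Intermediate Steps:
a(v) = 9 - v (a(v) = 4 + (v - 5)*(-1) = 4 + (-5 + v)*(-1) = 4 + (5 - v) = 9 - v)
p = -1/39 (p = 1/(-49 + (9 - 1*(-1))) = 1/(-49 + (9 + 1)) = 1/(-49 + 10) = 1/(-39) = -1/39 ≈ -0.025641)
f(A) = 42 (f(A) = 3 - 1/(-1/39) = 3 - 1*(-39) = 3 + 39 = 42)
f(-153) - 1*9554 = 42 - 1*9554 = 42 - 9554 = -9512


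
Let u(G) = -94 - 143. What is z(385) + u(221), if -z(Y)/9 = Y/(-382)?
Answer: -87069/382 ≈ -227.93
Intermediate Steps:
z(Y) = 9*Y/382 (z(Y) = -9*Y/(-382) = -9*Y*(-1)/382 = -(-9)*Y/382 = 9*Y/382)
u(G) = -237
z(385) + u(221) = (9/382)*385 - 237 = 3465/382 - 237 = -87069/382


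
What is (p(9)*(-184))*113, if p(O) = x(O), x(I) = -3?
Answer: 62376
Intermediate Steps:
p(O) = -3
(p(9)*(-184))*113 = -3*(-184)*113 = 552*113 = 62376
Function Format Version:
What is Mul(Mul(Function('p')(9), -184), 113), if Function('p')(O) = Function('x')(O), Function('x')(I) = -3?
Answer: 62376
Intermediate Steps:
Function('p')(O) = -3
Mul(Mul(Function('p')(9), -184), 113) = Mul(Mul(-3, -184), 113) = Mul(552, 113) = 62376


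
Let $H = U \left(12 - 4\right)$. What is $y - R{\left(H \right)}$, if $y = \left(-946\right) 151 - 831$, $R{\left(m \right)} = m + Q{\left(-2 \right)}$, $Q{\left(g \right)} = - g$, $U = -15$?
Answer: $-143559$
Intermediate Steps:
$H = -120$ ($H = - 15 \left(12 - 4\right) = \left(-15\right) 8 = -120$)
$R{\left(m \right)} = 2 + m$ ($R{\left(m \right)} = m - -2 = m + 2 = 2 + m$)
$y = -143677$ ($y = -142846 - 831 = -143677$)
$y - R{\left(H \right)} = -143677 - \left(2 - 120\right) = -143677 - -118 = -143677 + 118 = -143559$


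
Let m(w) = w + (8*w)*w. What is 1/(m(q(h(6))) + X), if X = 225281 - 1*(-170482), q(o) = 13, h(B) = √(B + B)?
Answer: 1/397128 ≈ 2.5181e-6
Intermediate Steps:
h(B) = √2*√B (h(B) = √(2*B) = √2*√B)
X = 395763 (X = 225281 + 170482 = 395763)
m(w) = w + 8*w²
1/(m(q(h(6))) + X) = 1/(13*(1 + 8*13) + 395763) = 1/(13*(1 + 104) + 395763) = 1/(13*105 + 395763) = 1/(1365 + 395763) = 1/397128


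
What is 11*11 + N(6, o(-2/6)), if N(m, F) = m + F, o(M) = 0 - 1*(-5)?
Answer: 132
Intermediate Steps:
o(M) = 5 (o(M) = 0 + 5 = 5)
N(m, F) = F + m
11*11 + N(6, o(-2/6)) = 11*11 + (5 + 6) = 121 + 11 = 132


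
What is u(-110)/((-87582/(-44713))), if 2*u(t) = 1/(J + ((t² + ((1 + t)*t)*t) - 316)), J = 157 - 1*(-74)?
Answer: -44713/228919204140 ≈ -1.9532e-7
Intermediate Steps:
J = 231 (J = 157 + 74 = 231)
u(t) = 1/(2*(-85 + t² + t²*(1 + t))) (u(t) = 1/(2*(231 + ((t² + ((1 + t)*t)*t) - 316))) = 1/(2*(231 + ((t² + (t*(1 + t))*t) - 316))) = 1/(2*(231 + ((t² + t²*(1 + t)) - 316))) = 1/(2*(231 + (-316 + t² + t²*(1 + t)))) = 1/(2*(-85 + t² + t²*(1 + t))))
u(-110)/((-87582/(-44713))) = (1/(2*(-85 + (-110)³ + 2*(-110)²)))/((-87582/(-44713))) = (1/(2*(-85 - 1331000 + 2*12100)))/((-87582*(-1/44713))) = (1/(2*(-85 - 1331000 + 24200)))/(87582/44713) = ((½)/(-1306885))*(44713/87582) = ((½)*(-1/1306885))*(44713/87582) = -1/2613770*44713/87582 = -44713/228919204140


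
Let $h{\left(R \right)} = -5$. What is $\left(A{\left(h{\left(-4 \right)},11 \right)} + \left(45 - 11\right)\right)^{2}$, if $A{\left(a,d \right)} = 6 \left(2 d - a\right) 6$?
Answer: $1012036$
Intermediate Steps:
$A{\left(a,d \right)} = - 36 a + 72 d$ ($A{\left(a,d \right)} = 6 \left(- a + 2 d\right) 6 = \left(- 6 a + 12 d\right) 6 = - 36 a + 72 d$)
$\left(A{\left(h{\left(-4 \right)},11 \right)} + \left(45 - 11\right)\right)^{2} = \left(\left(\left(-36\right) \left(-5\right) + 72 \cdot 11\right) + \left(45 - 11\right)\right)^{2} = \left(\left(180 + 792\right) + 34\right)^{2} = \left(972 + 34\right)^{2} = 1006^{2} = 1012036$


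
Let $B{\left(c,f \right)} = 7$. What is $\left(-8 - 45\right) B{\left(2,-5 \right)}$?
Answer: $-371$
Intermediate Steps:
$\left(-8 - 45\right) B{\left(2,-5 \right)} = \left(-8 - 45\right) 7 = \left(-53\right) 7 = -371$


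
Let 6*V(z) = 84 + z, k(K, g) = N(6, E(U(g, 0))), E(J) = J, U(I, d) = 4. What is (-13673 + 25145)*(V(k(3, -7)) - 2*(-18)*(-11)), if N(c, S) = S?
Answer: -4374656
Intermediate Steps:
k(K, g) = 4
V(z) = 14 + z/6 (V(z) = (84 + z)/6 = 14 + z/6)
(-13673 + 25145)*(V(k(3, -7)) - 2*(-18)*(-11)) = (-13673 + 25145)*((14 + (⅙)*4) - 2*(-18)*(-11)) = 11472*((14 + ⅔) + 36*(-11)) = 11472*(44/3 - 396) = 11472*(-1144/3) = -4374656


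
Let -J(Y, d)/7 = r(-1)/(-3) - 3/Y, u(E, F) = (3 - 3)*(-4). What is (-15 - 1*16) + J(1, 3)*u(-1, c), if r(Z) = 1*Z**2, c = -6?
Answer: -31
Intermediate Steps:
r(Z) = Z**2
u(E, F) = 0 (u(E, F) = 0*(-4) = 0)
J(Y, d) = 7/3 + 21/Y (J(Y, d) = -7*((-1)**2/(-3) - 3/Y) = -7*(1*(-1/3) - 3/Y) = -7*(-1/3 - 3/Y) = 7/3 + 21/Y)
(-15 - 1*16) + J(1, 3)*u(-1, c) = (-15 - 1*16) + (7/3 + 21/1)*0 = (-15 - 16) + (7/3 + 21*1)*0 = -31 + (7/3 + 21)*0 = -31 + (70/3)*0 = -31 + 0 = -31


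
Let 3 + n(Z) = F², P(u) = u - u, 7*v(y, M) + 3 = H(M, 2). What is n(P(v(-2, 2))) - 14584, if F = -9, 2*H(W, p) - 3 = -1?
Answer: -14506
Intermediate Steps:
H(W, p) = 1 (H(W, p) = 3/2 + (½)*(-1) = 3/2 - ½ = 1)
v(y, M) = -2/7 (v(y, M) = -3/7 + (⅐)*1 = -3/7 + ⅐ = -2/7)
P(u) = 0
n(Z) = 78 (n(Z) = -3 + (-9)² = -3 + 81 = 78)
n(P(v(-2, 2))) - 14584 = 78 - 14584 = -14506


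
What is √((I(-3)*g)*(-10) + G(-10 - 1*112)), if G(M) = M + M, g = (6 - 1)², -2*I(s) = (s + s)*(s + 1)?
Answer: 2*√314 ≈ 35.440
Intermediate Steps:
I(s) = -s*(1 + s) (I(s) = -(s + s)*(s + 1)/2 = -2*s*(1 + s)/2 = -s*(1 + s))
g = 25 (g = 5² = 25)
G(M) = 2*M
√((I(-3)*g)*(-10) + G(-10 - 1*112)) = √((-1*(-3)*(1 - 3)*25)*(-10) + 2*(-10 - 1*112)) = √((-1*(-3)*(-2)*25)*(-10) + 2*(-10 - 112)) = √(-6*25*(-10) + 2*(-122)) = √(-150*(-10) - 244) = √(1500 - 244) = √1256 = 2*√314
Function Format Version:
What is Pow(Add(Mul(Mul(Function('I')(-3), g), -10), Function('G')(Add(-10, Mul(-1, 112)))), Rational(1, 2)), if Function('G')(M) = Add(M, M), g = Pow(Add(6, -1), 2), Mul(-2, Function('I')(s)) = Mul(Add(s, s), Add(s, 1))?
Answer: Mul(2, Pow(314, Rational(1, 2))) ≈ 35.440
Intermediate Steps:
Function('I')(s) = Mul(-1, s, Add(1, s)) (Function('I')(s) = Mul(Rational(-1, 2), Mul(Add(s, s), Add(s, 1))) = Mul(Rational(-1, 2), Mul(Mul(2, s), Add(1, s))) = Mul(Rational(-1, 2), Mul(2, s, Add(1, s))) = Mul(-1, s, Add(1, s)))
g = 25 (g = Pow(5, 2) = 25)
Function('G')(M) = Mul(2, M)
Pow(Add(Mul(Mul(Function('I')(-3), g), -10), Function('G')(Add(-10, Mul(-1, 112)))), Rational(1, 2)) = Pow(Add(Mul(Mul(Mul(-1, -3, Add(1, -3)), 25), -10), Mul(2, Add(-10, Mul(-1, 112)))), Rational(1, 2)) = Pow(Add(Mul(Mul(Mul(-1, -3, -2), 25), -10), Mul(2, Add(-10, -112))), Rational(1, 2)) = Pow(Add(Mul(Mul(-6, 25), -10), Mul(2, -122)), Rational(1, 2)) = Pow(Add(Mul(-150, -10), -244), Rational(1, 2)) = Pow(Add(1500, -244), Rational(1, 2)) = Pow(1256, Rational(1, 2)) = Mul(2, Pow(314, Rational(1, 2)))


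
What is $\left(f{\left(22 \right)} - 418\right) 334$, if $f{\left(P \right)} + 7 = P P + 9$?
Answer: $22712$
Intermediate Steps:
$f{\left(P \right)} = 2 + P^{2}$ ($f{\left(P \right)} = -7 + \left(P P + 9\right) = -7 + \left(P^{2} + 9\right) = -7 + \left(9 + P^{2}\right) = 2 + P^{2}$)
$\left(f{\left(22 \right)} - 418\right) 334 = \left(\left(2 + 22^{2}\right) - 418\right) 334 = \left(\left(2 + 484\right) - 418\right) 334 = \left(486 - 418\right) 334 = 68 \cdot 334 = 22712$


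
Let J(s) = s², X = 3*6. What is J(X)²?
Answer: 104976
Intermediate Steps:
X = 18
J(X)² = (18²)² = 324² = 104976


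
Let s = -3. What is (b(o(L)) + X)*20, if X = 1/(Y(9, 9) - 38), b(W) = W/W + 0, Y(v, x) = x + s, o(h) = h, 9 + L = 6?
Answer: 155/8 ≈ 19.375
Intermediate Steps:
L = -3 (L = -9 + 6 = -3)
Y(v, x) = -3 + x (Y(v, x) = x - 3 = -3 + x)
b(W) = 1 (b(W) = 1 + 0 = 1)
X = -1/32 (X = 1/((-3 + 9) - 38) = 1/(6 - 38) = 1/(-32) = -1/32 ≈ -0.031250)
(b(o(L)) + X)*20 = (1 - 1/32)*20 = (31/32)*20 = 155/8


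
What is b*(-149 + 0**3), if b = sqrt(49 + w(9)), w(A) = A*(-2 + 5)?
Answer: -298*sqrt(19) ≈ -1299.0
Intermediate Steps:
w(A) = 3*A (w(A) = A*3 = 3*A)
b = 2*sqrt(19) (b = sqrt(49 + 3*9) = sqrt(49 + 27) = sqrt(76) = 2*sqrt(19) ≈ 8.7178)
b*(-149 + 0**3) = (2*sqrt(19))*(-149 + 0**3) = (2*sqrt(19))*(-149 + 0) = (2*sqrt(19))*(-149) = -298*sqrt(19)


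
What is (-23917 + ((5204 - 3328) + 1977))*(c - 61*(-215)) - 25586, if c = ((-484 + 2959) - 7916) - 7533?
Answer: -2854610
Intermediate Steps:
c = -12974 (c = (2475 - 7916) - 7533 = -5441 - 7533 = -12974)
(-23917 + ((5204 - 3328) + 1977))*(c - 61*(-215)) - 25586 = (-23917 + ((5204 - 3328) + 1977))*(-12974 - 61*(-215)) - 25586 = (-23917 + (1876 + 1977))*(-12974 + 13115) - 25586 = (-23917 + 3853)*141 - 25586 = -20064*141 - 25586 = -2829024 - 25586 = -2854610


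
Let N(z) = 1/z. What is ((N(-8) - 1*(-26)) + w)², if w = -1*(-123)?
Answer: 1418481/64 ≈ 22164.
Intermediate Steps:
N(z) = 1/z
w = 123
((N(-8) - 1*(-26)) + w)² = ((1/(-8) - 1*(-26)) + 123)² = ((-⅛ + 26) + 123)² = (207/8 + 123)² = (1191/8)² = 1418481/64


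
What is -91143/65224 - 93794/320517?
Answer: -35330500787/20905400808 ≈ -1.6900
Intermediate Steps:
-91143/65224 - 93794/320517 = -35330500787/20905400808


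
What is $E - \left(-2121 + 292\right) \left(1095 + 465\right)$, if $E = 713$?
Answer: $2853953$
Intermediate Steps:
$E - \left(-2121 + 292\right) \left(1095 + 465\right) = 713 - \left(-2121 + 292\right) \left(1095 + 465\right) = 713 - \left(-1829\right) 1560 = 713 - -2853240 = 713 + 2853240 = 2853953$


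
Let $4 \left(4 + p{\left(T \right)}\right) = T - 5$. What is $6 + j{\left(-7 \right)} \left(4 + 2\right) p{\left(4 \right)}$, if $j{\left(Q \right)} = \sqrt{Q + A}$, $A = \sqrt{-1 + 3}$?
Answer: $6 - \frac{51 \sqrt{-7 + \sqrt{2}}}{2} \approx 6.0 - 60.267 i$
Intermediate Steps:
$A = \sqrt{2} \approx 1.4142$
$p{\left(T \right)} = - \frac{21}{4} + \frac{T}{4}$ ($p{\left(T \right)} = -4 + \frac{T - 5}{4} = -4 + \frac{-5 + T}{4} = -4 + \left(- \frac{5}{4} + \frac{T}{4}\right) = - \frac{21}{4} + \frac{T}{4}$)
$j{\left(Q \right)} = \sqrt{Q + \sqrt{2}}$
$6 + j{\left(-7 \right)} \left(4 + 2\right) p{\left(4 \right)} = 6 + \sqrt{-7 + \sqrt{2}} \left(4 + 2\right) \left(- \frac{21}{4} + \frac{1}{4} \cdot 4\right) = 6 + \sqrt{-7 + \sqrt{2}} \cdot 6 \left(- \frac{21}{4} + 1\right) = 6 + \sqrt{-7 + \sqrt{2}} \cdot 6 \left(- \frac{17}{4}\right) = 6 + \sqrt{-7 + \sqrt{2}} \left(- \frac{51}{2}\right) = 6 - \frac{51 \sqrt{-7 + \sqrt{2}}}{2}$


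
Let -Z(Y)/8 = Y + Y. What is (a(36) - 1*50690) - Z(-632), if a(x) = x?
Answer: -60766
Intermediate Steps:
Z(Y) = -16*Y (Z(Y) = -8*(Y + Y) = -16*Y)
(a(36) - 1*50690) - Z(-632) = (36 - 1*50690) - (-16)*(-632) = (36 - 50690) - 1*10112 = -50654 - 10112 = -60766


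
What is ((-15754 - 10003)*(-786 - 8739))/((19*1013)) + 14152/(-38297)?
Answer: 9395338387681/737102359 ≈ 12746.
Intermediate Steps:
((-15754 - 10003)*(-786 - 8739))/((19*1013)) + 14152/(-38297) = -25757*(-9525)/19247 + 14152*(-1/38297) = 245335425*(1/19247) - 14152/38297 = 245335425/19247 - 14152/38297 = 9395338387681/737102359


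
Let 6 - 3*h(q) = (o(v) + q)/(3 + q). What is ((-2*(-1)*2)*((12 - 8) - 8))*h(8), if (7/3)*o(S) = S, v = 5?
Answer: -6256/231 ≈ -27.082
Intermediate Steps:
o(S) = 3*S/7
h(q) = 2 - (15/7 + q)/(3*(3 + q)) (h(q) = 2 - ((3/7)*5 + q)/(3*(3 + q)) = 2 - (15/7 + q)/(3*(3 + q)))
((-2*(-1)*2)*((12 - 8) - 8))*h(8) = ((-2*(-1)*2)*((12 - 8) - 8))*((111 + 35*8)/(21*(3 + 8))) = ((2*2)*(4 - 8))*((1/21)*(111 + 280)/11) = (4*(-4))*((1/21)*(1/11)*391) = -16*391/231 = -6256/231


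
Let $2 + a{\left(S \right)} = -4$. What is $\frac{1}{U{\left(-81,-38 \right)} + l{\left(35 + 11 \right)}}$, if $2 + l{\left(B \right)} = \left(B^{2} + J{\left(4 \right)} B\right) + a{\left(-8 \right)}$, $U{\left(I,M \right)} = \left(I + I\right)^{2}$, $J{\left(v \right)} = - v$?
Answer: $\frac{1}{28168} \approx 3.5501 \cdot 10^{-5}$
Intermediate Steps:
$U{\left(I,M \right)} = 4 I^{2}$ ($U{\left(I,M \right)} = \left(2 I\right)^{2} = 4 I^{2}$)
$a{\left(S \right)} = -6$ ($a{\left(S \right)} = -2 - 4 = -6$)
$l{\left(B \right)} = -8 + B^{2} - 4 B$ ($l{\left(B \right)} = -2 - \left(6 - B^{2} - \left(-1\right) 4 B\right) = -2 - \left(6 - B^{2} + 4 B\right) = -8 + B^{2} - 4 B$)
$\frac{1}{U{\left(-81,-38 \right)} + l{\left(35 + 11 \right)}} = \frac{1}{4 \left(-81\right)^{2} - \left(8 - \left(35 + 11\right)^{2} + 4 \left(35 + 11\right)\right)} = \frac{1}{4 \cdot 6561 - \left(192 - 2116\right)} = \frac{1}{26244 - -1924} = \frac{1}{26244 + 1924} = \frac{1}{28168}$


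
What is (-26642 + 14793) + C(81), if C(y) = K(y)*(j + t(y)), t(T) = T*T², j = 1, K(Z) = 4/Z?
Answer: 1165999/81 ≈ 14395.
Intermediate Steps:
t(T) = T³
C(y) = 4*(1 + y³)/y (C(y) = (4/y)*(1 + y³) = 4*(1 + y³)/y)
(-26642 + 14793) + C(81) = (-26642 + 14793) + 4*(1 + 81³)/81 = -11849 + 4*(1/81)*(1 + 531441) = -11849 + 4*(1/81)*531442 = -11849 + 2125768/81 = 1165999/81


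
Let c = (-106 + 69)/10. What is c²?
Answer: 1369/100 ≈ 13.690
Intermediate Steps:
c = -37/10 (c = -37*⅒ = -37/10 ≈ -3.7000)
c² = (-37/10)² = 1369/100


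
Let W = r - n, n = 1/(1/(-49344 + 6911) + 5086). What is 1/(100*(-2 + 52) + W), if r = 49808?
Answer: 215814237/11828346659063 ≈ 1.8246e-5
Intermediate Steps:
n = 42433/215814237 (n = 1/(1/(-42433) + 5086) = 1/(-1/42433 + 5086) = 1/(215814237/42433) = 42433/215814237 ≈ 0.00019662)
W = 10749275474063/215814237 (W = 49808 - 1*42433/215814237 = 49808 - 42433/215814237 = 10749275474063/215814237 ≈ 49808.)
1/(100*(-2 + 52) + W) = 1/(100*(-2 + 52) + 10749275474063/215814237) = 1/(100*50 + 10749275474063/215814237) = 1/(5000 + 10749275474063/215814237) = 1/(11828346659063/215814237) = 215814237/11828346659063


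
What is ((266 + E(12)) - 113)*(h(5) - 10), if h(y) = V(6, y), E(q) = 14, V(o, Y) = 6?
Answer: -668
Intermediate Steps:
h(y) = 6
((266 + E(12)) - 113)*(h(5) - 10) = ((266 + 14) - 113)*(6 - 10) = (280 - 113)*(-4) = 167*(-4) = -668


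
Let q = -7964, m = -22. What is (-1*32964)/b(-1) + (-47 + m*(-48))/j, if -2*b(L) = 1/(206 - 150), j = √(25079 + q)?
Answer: 3691968 + 1009*√17115/17115 ≈ 3.6920e+6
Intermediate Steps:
j = √17115 (j = √(25079 - 7964) = √17115 ≈ 130.82)
b(L) = -1/112 (b(L) = -1/(2*(206 - 150)) = -½/56 = -½*1/56 = -1/112)
(-1*32964)/b(-1) + (-47 + m*(-48))/j = (-1*32964)/(-1/112) + (-47 - 22*(-48))/(√17115) = -32964*(-112) + (-47 + 1056)*(√17115/17115) = 3691968 + 1009*(√17115/17115) = 3691968 + 1009*√17115/17115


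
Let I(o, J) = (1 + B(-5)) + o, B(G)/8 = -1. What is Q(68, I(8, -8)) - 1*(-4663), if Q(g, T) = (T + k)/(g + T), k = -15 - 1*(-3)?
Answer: 321736/69 ≈ 4662.8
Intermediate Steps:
k = -12 (k = -15 + 3 = -12)
B(G) = -8 (B(G) = 8*(-1) = -8)
I(o, J) = -7 + o (I(o, J) = (1 - 8) + o = -7 + o)
Q(g, T) = (-12 + T)/(T + g) (Q(g, T) = (T - 12)/(g + T) = (-12 + T)/(T + g))
Q(68, I(8, -8)) - 1*(-4663) = (-12 + (-7 + 8))/((-7 + 8) + 68) - 1*(-4663) = (-12 + 1)/(1 + 68) + 4663 = -11/69 + 4663 = 321736/69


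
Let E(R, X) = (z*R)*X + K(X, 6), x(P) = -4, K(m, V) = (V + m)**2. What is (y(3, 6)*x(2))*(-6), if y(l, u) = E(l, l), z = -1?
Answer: 1728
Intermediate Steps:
E(R, X) = (6 + X)**2 - R*X (E(R, X) = (-R)*X + (6 + X)**2 = -R*X + (6 + X)**2 = (6 + X)**2 - R*X)
y(l, u) = (6 + l)**2 - l**2 (y(l, u) = (6 + l)**2 - l*l = (6 + l)**2 - l**2)
(y(3, 6)*x(2))*(-6) = ((36 + 12*3)*(-4))*(-6) = ((36 + 36)*(-4))*(-6) = (72*(-4))*(-6) = -288*(-6) = 1728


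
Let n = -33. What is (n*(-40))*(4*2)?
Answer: 10560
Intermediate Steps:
(n*(-40))*(4*2) = (-33*(-40))*(4*2) = 1320*8 = 10560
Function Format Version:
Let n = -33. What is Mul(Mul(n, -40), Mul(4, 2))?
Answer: 10560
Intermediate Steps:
Mul(Mul(n, -40), Mul(4, 2)) = Mul(Mul(-33, -40), Mul(4, 2)) = Mul(1320, 8) = 10560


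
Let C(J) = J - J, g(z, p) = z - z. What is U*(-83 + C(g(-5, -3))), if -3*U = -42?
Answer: -1162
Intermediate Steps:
U = 14 (U = -⅓*(-42) = 14)
g(z, p) = 0
C(J) = 0
U*(-83 + C(g(-5, -3))) = 14*(-83 + 0) = 14*(-83) = -1162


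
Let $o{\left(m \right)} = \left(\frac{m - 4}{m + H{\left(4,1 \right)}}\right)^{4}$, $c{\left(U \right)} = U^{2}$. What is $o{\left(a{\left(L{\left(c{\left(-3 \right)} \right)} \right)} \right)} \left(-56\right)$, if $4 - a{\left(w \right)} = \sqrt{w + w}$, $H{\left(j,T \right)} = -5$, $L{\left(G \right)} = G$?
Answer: $- \frac{7856352}{83521} + \frac{4136832 \sqrt{2}}{83521} \approx -24.018$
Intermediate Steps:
$a{\left(w \right)} = 4 - \sqrt{2} \sqrt{w}$ ($a{\left(w \right)} = 4 - \sqrt{w + w} = 4 - \sqrt{2 w} = 4 - \sqrt{2} \sqrt{w}$)
$o{\left(m \right)} = \frac{\left(-4 + m\right)^{4}}{\left(-5 + m\right)^{4}}$ ($o{\left(m \right)} = \left(\frac{m - 4}{m - 5}\right)^{4} = \left(\frac{-4 + m}{-5 + m}\right)^{4} = \frac{\left(-4 + m\right)^{4}}{\left(-5 + m\right)^{4}}$)
$o{\left(a{\left(L{\left(c{\left(-3 \right)} \right)} \right)} \right)} \left(-56\right) = \frac{\left(-4 + \left(4 - \sqrt{2} \sqrt{\left(-3\right)^{2}}\right)\right)^{4}}{\left(-5 + \left(4 - \sqrt{2} \sqrt{\left(-3\right)^{2}}\right)\right)^{4}} \left(-56\right) = \frac{\left(-4 + \left(4 - \sqrt{2} \sqrt{9}\right)\right)^{4}}{\left(-5 + \left(4 - \sqrt{2} \sqrt{9}\right)\right)^{4}} \left(-56\right) = \frac{\left(-4 + \left(4 - \sqrt{2} \cdot 3\right)\right)^{4}}{\left(-5 + \left(4 - \sqrt{2} \cdot 3\right)\right)^{4}} \left(-56\right) = \frac{\left(-4 + \left(4 - 3 \sqrt{2}\right)\right)^{4}}{\left(-5 + \left(4 - 3 \sqrt{2}\right)\right)^{4}} \left(-56\right) = \frac{\left(- 3 \sqrt{2}\right)^{4}}{\left(-1 - 3 \sqrt{2}\right)^{4}} \left(-56\right) = \frac{1}{\left(-1 - 3 \sqrt{2}\right)^{4}} \cdot 324 \left(-56\right) = \frac{324}{\left(-1 - 3 \sqrt{2}\right)^{4}} \left(-56\right) = - \frac{18144}{\left(-1 - 3 \sqrt{2}\right)^{4}}$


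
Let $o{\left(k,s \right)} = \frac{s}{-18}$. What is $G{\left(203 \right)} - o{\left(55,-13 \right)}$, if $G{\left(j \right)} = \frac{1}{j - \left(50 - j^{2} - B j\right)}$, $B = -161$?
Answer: $- \frac{37603}{52074} \approx -0.72211$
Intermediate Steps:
$o{\left(k,s \right)} = - \frac{s}{18}$ ($o{\left(k,s \right)} = s \left(- \frac{1}{18}\right) = - \frac{s}{18}$)
$G{\left(j \right)} = \frac{1}{-50 + j^{2} - 160 j}$ ($G{\left(j \right)} = \frac{1}{j - \left(50 - j^{2} + 161 j\right)} = \frac{1}{-50 + j^{2} - 160 j}$)
$G{\left(203 \right)} - o{\left(55,-13 \right)} = \frac{1}{-50 + 203^{2} - 32480} - \left(- \frac{1}{18}\right) \left(-13\right) = \frac{1}{-50 + 41209 - 32480} - \frac{13}{18} = \frac{1}{8679} - \frac{13}{18} = - \frac{37603}{52074}$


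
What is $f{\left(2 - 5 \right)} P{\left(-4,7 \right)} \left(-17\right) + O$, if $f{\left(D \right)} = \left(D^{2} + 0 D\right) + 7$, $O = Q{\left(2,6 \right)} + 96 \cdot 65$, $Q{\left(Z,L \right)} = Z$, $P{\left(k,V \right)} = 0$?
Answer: $6242$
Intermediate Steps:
$O = 6242$ ($O = 2 + 96 \cdot 65 = 2 + 6240 = 6242$)
$f{\left(D \right)} = 7 + D^{2}$ ($f{\left(D \right)} = \left(D^{2} + 0\right) + 7 = D^{2} + 7 = 7 + D^{2}$)
$f{\left(2 - 5 \right)} P{\left(-4,7 \right)} \left(-17\right) + O = \left(7 + \left(2 - 5\right)^{2}\right) 0 \left(-17\right) + 6242 = \left(7 + \left(-3\right)^{2}\right) 0 \left(-17\right) + 6242 = \left(7 + 9\right) 0 \left(-17\right) + 6242 = 16 \cdot 0 \left(-17\right) + 6242 = 0 \left(-17\right) + 6242 = 0 + 6242 = 6242$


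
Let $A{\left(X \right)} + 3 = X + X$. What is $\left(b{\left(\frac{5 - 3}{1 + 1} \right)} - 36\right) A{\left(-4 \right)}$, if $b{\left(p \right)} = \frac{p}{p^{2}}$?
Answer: $385$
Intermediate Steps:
$A{\left(X \right)} = -3 + 2 X$ ($A{\left(X \right)} = -3 + \left(X + X\right) = -3 + 2 X$)
$b{\left(p \right)} = \frac{1}{p}$ ($b{\left(p \right)} = \frac{p}{p^{2}} = \frac{1}{p}$)
$\left(b{\left(\frac{5 - 3}{1 + 1} \right)} - 36\right) A{\left(-4 \right)} = \left(\frac{1}{\left(5 - 3\right) \frac{1}{1 + 1}} - 36\right) \left(-3 + 2 \left(-4\right)\right) = \left(\frac{1}{2 \cdot \frac{1}{2}} - 36\right) \left(-3 - 8\right) = \left(\frac{1}{2 \cdot \frac{1}{2}} - 36\right) \left(-11\right) = \left(1^{-1} - 36\right) \left(-11\right) = \left(1 - 36\right) \left(-11\right) = \left(-35\right) \left(-11\right) = 385$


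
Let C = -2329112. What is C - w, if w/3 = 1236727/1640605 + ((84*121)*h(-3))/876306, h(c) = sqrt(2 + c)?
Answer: -3821156502941/1640605 - 5082*I/146051 ≈ -2.3291e+6 - 0.034796*I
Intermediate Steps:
w = 3710181/1640605 + 5082*I/146051 (w = 3*(1236727/1640605 + ((84*121)*sqrt(2 - 3))/876306) = 3*(1236727*(1/1640605) + (10164*sqrt(-1))*(1/876306)) = 3*(1236727/1640605 + (10164*I)*(1/876306)) = 3*(1236727/1640605 + 1694*I/146051) = 3710181/1640605 + 5082*I/146051 ≈ 2.2615 + 0.034796*I)
C - w = -2329112 - (3710181/1640605 + 5082*I/146051) = -2329112 + (-3710181/1640605 - 5082*I/146051) = -3821156502941/1640605 - 5082*I/146051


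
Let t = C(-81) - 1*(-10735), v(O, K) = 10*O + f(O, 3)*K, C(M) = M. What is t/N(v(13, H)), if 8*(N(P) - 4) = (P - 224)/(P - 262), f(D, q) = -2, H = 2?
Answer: 5795776/2225 ≈ 2604.8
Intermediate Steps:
v(O, K) = -2*K + 10*O (v(O, K) = 10*O - 2*K = -2*K + 10*O)
N(P) = 4 + (-224 + P)/(8*(-262 + P)) (N(P) = 4 + ((P - 224)/(P - 262))/8 = 4 + ((-224 + P)/(-262 + P))/8 = 4 + (-224 + P)/(8*(-262 + P)))
t = 10654 (t = -81 - 1*(-10735) = -81 + 10735 = 10654)
t/N(v(13, H)) = 10654/(((-8608 + 33*(-2*2 + 10*13))/(8*(-262 + (-2*2 + 10*13))))) = 10654/(((-8608 + 33*(-4 + 130))/(8*(-262 + (-4 + 130))))) = 10654/(((-8608 + 33*126)/(8*(-262 + 126)))) = 10654/(((⅛)*(-8608 + 4158)/(-136))) = 10654/(((⅛)*(-1/136)*(-4450))) = 10654/(2225/544) = 10654*(544/2225) = 5795776/2225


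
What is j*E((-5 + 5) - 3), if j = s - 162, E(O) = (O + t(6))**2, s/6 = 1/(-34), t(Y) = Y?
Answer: -24813/17 ≈ -1459.6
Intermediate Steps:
s = -3/17 (s = 6/(-34) = 6*(-1/34) = -3/17 ≈ -0.17647)
E(O) = (6 + O)**2 (E(O) = (O + 6)**2 = (6 + O)**2)
j = -2757/17 (j = -3/17 - 162 = -2757/17 ≈ -162.18)
j*E((-5 + 5) - 3) = -2757*(6 + ((-5 + 5) - 3))**2/17 = -2757*(6 + (0 - 3))**2/17 = -2757*(6 - 3)**2/17 = -2757/17*3**2 = -2757/17*9 = -24813/17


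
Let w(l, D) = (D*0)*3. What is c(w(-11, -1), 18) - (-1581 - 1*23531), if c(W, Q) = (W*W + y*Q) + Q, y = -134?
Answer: 22718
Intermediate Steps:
w(l, D) = 0 (w(l, D) = 0*3 = 0)
c(W, Q) = W² - 133*Q (c(W, Q) = (W*W - 134*Q) + Q = (W² - 134*Q) + Q = W² - 133*Q)
c(w(-11, -1), 18) - (-1581 - 1*23531) = (0² - 133*18) - (-1581 - 1*23531) = (0 - 2394) - (-1581 - 23531) = -2394 - 1*(-25112) = -2394 + 25112 = 22718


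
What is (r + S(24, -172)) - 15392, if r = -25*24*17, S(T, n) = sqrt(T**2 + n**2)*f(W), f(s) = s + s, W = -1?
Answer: -25592 - 8*sqrt(1885) ≈ -25939.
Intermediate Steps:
f(s) = 2*s
S(T, n) = -2*sqrt(T**2 + n**2) (S(T, n) = sqrt(T**2 + n**2)*(2*(-1)) = sqrt(T**2 + n**2)*(-2) = -2*sqrt(T**2 + n**2))
r = -10200 (r = -600*17 = -10200)
(r + S(24, -172)) - 15392 = (-10200 - 2*sqrt(24**2 + (-172)**2)) - 15392 = (-10200 - 2*sqrt(576 + 29584)) - 15392 = (-10200 - 8*sqrt(1885)) - 15392 = -25592 - 8*sqrt(1885)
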